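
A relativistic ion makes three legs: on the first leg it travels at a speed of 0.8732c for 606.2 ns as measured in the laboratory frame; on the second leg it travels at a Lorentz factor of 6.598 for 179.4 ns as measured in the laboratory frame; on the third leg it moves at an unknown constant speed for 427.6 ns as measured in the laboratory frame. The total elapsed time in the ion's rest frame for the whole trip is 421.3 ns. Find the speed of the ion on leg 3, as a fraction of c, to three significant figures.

Leg 1: γ = 1/√(1 − 0.8732²) = 1/√0.2375 = 2.052; τ_1 = 606.2/2.052 = 295.4 ns.
Leg 2: γ = 6.598; τ_2 = 179.4/6.598 = 27.19 ns.
Leg 3: speed unknown; τ_3 = 427.6/γ_3.
Total proper time: 295.4 + 27.19 + τ_3 = 421.3, so τ_3 = 421.3 − 322.6 = 98.67 ns.
γ_3 = 427.6/98.67 = 4.334; β = √(1 − 1/γ²) = √0.9468.

β = 0.973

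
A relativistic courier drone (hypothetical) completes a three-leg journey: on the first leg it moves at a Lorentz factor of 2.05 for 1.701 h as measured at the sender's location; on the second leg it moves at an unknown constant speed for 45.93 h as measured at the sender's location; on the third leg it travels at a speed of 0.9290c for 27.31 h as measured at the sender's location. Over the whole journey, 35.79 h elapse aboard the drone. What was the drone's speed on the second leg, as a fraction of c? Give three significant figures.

β = 0.841

Leg 1: γ = 2.05; τ_1 = 1.701/2.050 = 0.8298 h.
Leg 2: speed unknown; τ_2 = 45.93/γ_2.
Leg 3: γ = 1/√(1 − 0.9290²) = 1/√0.1370 = 2.702; τ_3 = 27.31/2.702 = 10.11 h.
Total proper time: 0.8298 + τ_2 + 10.11 = 35.79, so τ_2 = 35.79 − 10.94 = 24.85 h.
γ_2 = 45.93/24.85 = 1.848; β = √(1 − 1/γ²) = √0.7072.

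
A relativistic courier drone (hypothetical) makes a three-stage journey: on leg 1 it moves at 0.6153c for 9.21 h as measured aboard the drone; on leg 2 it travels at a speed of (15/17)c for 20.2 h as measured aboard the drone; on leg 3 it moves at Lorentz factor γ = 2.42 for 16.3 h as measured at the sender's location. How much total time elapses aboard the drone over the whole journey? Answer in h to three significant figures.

τ = 36.1 h

Leg 1: 9.21 h is already measured aboard the drone.
Leg 2: 20.2 h is already measured aboard the drone.
Leg 3: γ = 2.42; τ_3 = 16.3/2.420 = 6.736 h.
Total: 9.210 + 20.20 + 6.736 h.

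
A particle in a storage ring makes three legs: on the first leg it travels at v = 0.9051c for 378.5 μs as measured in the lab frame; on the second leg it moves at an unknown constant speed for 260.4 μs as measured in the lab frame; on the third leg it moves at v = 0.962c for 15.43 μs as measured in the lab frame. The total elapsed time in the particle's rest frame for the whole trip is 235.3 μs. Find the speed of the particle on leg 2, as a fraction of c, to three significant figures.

β = 0.963

Leg 1: γ = 1/√(1 − 0.9051²) = 1/√0.1808 = 2.352; τ_1 = 378.5/2.352 = 160.9 μs.
Leg 2: speed unknown; τ_2 = 260.4/γ_2.
Leg 3: γ = 1/√(1 − 0.962²) = 1/√0.07456 = 3.662; τ_3 = 15.43/3.662 = 4.213 μs.
Total proper time: 160.9 + τ_2 + 4.213 = 235.3, so τ_2 = 235.3 − 165.2 = 70.15 μs.
γ_2 = 260.4/70.15 = 3.712; β = √(1 − 1/γ²) = √0.9274.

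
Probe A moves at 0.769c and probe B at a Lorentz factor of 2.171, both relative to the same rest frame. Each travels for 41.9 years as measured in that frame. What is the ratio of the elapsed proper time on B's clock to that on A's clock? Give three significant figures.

A: γ = 1/√(1 − 0.769²) = 1/√0.4086 = 1.564. B: γ = 2.171.
τ_A/τ_B = γ_B/γ_A = 2.171/1.564 = 1.388, so τ_B/τ_A = 0.7206.

τ_B/τ_A = 0.721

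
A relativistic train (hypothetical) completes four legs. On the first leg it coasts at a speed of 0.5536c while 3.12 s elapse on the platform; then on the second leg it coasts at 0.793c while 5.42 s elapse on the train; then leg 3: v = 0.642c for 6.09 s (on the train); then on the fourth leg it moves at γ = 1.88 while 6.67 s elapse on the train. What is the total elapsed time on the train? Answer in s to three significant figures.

τ = 20.8 s

Leg 1: γ = 1/√(1 − 0.5536²) = 1/√0.6935 = 1.201; τ_1 = 3.12/1.201 = 2.598 s.
Leg 2: 5.42 s is already measured on the train.
Leg 3: 6.09 s is already measured on the train.
Leg 4: 6.67 s is already measured on the train.
Total: 2.598 + 5.420 + 6.090 + 6.670 s.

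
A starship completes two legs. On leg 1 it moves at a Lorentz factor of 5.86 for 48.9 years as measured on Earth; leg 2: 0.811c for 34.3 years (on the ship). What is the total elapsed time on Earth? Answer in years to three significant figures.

Leg 1: 48.9 years is already measured on Earth.
Leg 2: γ = 1/√(1 − 0.811²) = 1/√0.3423 = 1.709; Δt_2 = 1.709 × 34.3 = 58.63 years.
Total: 48.90 + 58.63 years.

Δt = 108 years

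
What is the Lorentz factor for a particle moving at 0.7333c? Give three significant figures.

γ = 1.47

γ = 1/√(1 − 0.7333²) = 1/√0.4623 = 1.471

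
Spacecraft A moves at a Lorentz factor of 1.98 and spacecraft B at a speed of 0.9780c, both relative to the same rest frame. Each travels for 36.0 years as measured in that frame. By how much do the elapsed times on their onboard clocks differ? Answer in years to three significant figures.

|τ_A − τ_B| = 10.7 years

A: γ = 1.98; τ_A = 36.0/1.980 = 18.18 years.
B: γ = 1/√(1 − 0.9780²) = 1/√0.04352 = 4.794; τ_B = 36.0/4.794 = 7.510 years.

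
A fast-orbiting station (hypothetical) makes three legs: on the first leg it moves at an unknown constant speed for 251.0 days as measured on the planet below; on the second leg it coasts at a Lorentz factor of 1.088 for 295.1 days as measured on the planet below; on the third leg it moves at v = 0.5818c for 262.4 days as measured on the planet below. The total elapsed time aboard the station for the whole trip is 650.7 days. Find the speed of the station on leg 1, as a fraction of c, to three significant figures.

Leg 1: speed unknown; τ_1 = 251.0/γ_1.
Leg 2: γ = 1.088; τ_2 = 295.1/1.088 = 271.2 days.
Leg 3: γ = 1/√(1 − 0.5818²) = 1/√0.6615 = 1.230; τ_3 = 262.4/1.230 = 213.4 days.
Total proper time: τ_1 + 271.2 + 213.4 = 650.7, so τ_1 = 650.7 − 484.6 = 166.1 days.
γ_1 = 251.0/166.1 = 1.512; β = √(1 − 1/γ²) = √0.5623.

β = 0.750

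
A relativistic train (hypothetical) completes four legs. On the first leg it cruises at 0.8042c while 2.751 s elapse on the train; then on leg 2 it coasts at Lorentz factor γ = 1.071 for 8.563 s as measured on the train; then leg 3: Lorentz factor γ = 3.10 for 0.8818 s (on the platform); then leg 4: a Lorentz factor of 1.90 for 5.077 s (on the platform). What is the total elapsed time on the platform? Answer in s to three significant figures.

Leg 1: γ = 1/√(1 − 0.8042²) = 1/√0.3533 = 1.682; Δt_1 = 1.682 × 2.751 = 4.629 s.
Leg 2: γ = 1.071; Δt_2 = 1.071 × 8.563 = 9.171 s.
Leg 3: 0.8818 s is already measured on the platform.
Leg 4: 5.077 s is already measured on the platform.
Total: 4.629 + 9.171 + 0.8818 + 5.077 s.

Δt = 19.8 s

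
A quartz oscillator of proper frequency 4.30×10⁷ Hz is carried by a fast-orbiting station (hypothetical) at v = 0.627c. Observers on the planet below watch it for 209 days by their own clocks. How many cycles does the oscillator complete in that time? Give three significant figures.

γ = 1/√(1 − 0.627²) = 1/√0.6069 = 1.284
During 209 days of lab time, the oscillator's proper time advances by τ = Δt/γ = 209/1.284 = 162.8 days = 1.407×10⁷ s.
N = f × τ = 4.30×10⁷ × 1.407×10⁷ = 6.049×10¹⁴.

N = 6.05×10¹⁴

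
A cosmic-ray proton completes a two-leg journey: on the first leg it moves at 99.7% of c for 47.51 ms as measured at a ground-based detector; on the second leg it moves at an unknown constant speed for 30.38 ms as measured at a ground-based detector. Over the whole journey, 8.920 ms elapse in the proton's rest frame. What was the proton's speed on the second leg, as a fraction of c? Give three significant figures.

β = 0.985

Leg 1: β = 0.997; γ = 1/√(1 − 0.997²) = 1/√0.005991 = 12.92; τ_1 = 47.51/12.92 = 3.677 ms.
Leg 2: speed unknown; τ_2 = 30.38/γ_2.
Total proper time: 3.677 + τ_2 = 8.920, so τ_2 = 8.920 − 3.677 = 5.243 ms.
γ_2 = 30.38/5.243 = 5.795; β = √(1 − 1/γ²) = √0.9702.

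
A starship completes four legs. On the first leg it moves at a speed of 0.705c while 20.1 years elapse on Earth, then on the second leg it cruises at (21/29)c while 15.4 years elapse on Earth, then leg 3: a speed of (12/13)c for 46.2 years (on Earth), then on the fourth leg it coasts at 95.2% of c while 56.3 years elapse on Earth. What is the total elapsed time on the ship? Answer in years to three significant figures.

Leg 1: γ = 1/√(1 − 0.705²) = 1/√0.5030 = 1.410; τ_1 = 20.1/1.410 = 14.26 years.
Leg 2: γ = 1/√(1 − (21/29)²) = 29/20 = 1.450; τ_2 = 15.4/1.450 = 10.62 years.
Leg 3: γ = 1/√(1 − (12/13)²) = 13/5 = 2.600; τ_3 = 46.2/2.600 = 17.77 years.
Leg 4: β = 0.952; γ = 1/√(1 − 0.952²) = 1/√0.09370 = 3.267; τ_4 = 56.3/3.267 = 17.23 years.
Total: 14.26 + 10.62 + 17.77 + 17.23 years.

τ = 59.9 years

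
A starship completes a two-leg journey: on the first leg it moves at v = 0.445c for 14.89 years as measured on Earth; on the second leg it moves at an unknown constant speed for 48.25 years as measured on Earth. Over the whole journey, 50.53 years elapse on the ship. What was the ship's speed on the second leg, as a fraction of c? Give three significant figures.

Leg 1: γ = 1/√(1 − 0.445²) = 1/√0.8020 = 1.117; τ_1 = 14.89/1.117 = 13.33 years.
Leg 2: speed unknown; τ_2 = 48.25/γ_2.
Total proper time: 13.33 + τ_2 = 50.53, so τ_2 = 50.53 − 13.33 = 37.20 years.
γ_2 = 48.25/37.20 = 1.297; β = √(1 − 1/γ²) = √0.4057.

β = 0.637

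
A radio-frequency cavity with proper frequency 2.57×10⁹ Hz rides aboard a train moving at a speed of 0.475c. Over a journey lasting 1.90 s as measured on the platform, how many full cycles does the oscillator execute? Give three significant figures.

N = 4.30×10⁹

γ = 1/√(1 − 0.475²) = 1/√0.7744 = 1.136
The oscillator's own cycle count is N = f × τ where τ is the proper time on the train. τ = Δt/γ = 1.90/1.136 = 1.672 s = 1.672×10⁰ s.
N = 2.57×10⁹ × 1.672×10⁰ = 4.297×10⁹.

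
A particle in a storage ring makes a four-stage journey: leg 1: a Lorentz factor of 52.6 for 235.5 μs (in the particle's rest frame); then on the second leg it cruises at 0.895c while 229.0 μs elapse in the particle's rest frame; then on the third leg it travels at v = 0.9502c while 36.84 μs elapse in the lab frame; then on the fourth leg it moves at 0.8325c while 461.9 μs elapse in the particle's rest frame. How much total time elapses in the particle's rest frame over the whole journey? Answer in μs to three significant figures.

Leg 1: 235.5 μs is already measured in the particle's rest frame.
Leg 2: 229.0 μs is already measured in the particle's rest frame.
Leg 3: γ = 1/√(1 − 0.9502²) = 1/√0.09712 = 3.209; τ_3 = 36.84/3.209 = 11.48 μs.
Leg 4: 461.9 μs is already measured in the particle's rest frame.
Total: 235.5 + 229.0 + 11.48 + 461.9 μs.

τ = 938 μs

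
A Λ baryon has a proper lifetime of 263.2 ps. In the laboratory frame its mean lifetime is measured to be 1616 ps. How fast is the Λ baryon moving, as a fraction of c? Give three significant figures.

γ = Δt/τ₀ = 1616/263.2 = 6.140
β = √(1 − 1/γ²) = √(1 − 0.02653) = √0.9735

v = 0.987c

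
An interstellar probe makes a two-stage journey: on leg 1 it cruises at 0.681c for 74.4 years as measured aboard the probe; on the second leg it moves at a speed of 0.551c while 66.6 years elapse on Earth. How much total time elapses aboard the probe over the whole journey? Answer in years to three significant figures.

Leg 1: 74.4 years is already measured aboard the probe.
Leg 2: γ = 1/√(1 − 0.551²) = 1/√0.6964 = 1.198; τ_2 = 66.6/1.198 = 55.58 years.
Total: 74.40 + 55.58 years.

τ = 130 years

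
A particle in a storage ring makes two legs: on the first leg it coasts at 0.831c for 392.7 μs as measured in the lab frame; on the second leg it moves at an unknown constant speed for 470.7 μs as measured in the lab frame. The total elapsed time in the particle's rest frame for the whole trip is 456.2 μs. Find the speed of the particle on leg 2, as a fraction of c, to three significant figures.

β = 0.863

Leg 1: γ = 1/√(1 − 0.831²) = 1/√0.3094 = 1.798; τ_1 = 392.7/1.798 = 218.4 μs.
Leg 2: speed unknown; τ_2 = 470.7/γ_2.
Total proper time: 218.4 + τ_2 = 456.2, so τ_2 = 456.2 − 218.4 = 237.8 μs.
γ_2 = 470.7/237.8 = 1.980; β = √(1 − 1/γ²) = √0.7449.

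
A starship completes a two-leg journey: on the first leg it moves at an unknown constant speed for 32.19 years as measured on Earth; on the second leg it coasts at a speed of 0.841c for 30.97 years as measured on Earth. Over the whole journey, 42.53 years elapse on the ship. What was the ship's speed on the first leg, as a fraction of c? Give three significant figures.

Leg 1: speed unknown; τ_1 = 32.19/γ_1.
Leg 2: γ = 1/√(1 − 0.841²) = 1/√0.2927 = 1.848; τ_2 = 30.97/1.848 = 16.76 years.
Total proper time: τ_1 + 16.76 = 42.53, so τ_1 = 42.53 − 16.76 = 25.77 years.
γ_1 = 32.19/25.77 = 1.249; β = √(1 − 1/γ²) = √0.3589.

β = 0.599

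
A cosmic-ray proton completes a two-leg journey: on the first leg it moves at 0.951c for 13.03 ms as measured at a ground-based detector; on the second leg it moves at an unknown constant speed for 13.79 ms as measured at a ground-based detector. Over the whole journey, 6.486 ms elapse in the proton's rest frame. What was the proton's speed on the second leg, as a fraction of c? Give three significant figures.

β = 0.984

Leg 1: γ = 1/√(1 − 0.951²) = 1/√0.09560 = 3.234; τ_1 = 13.03/3.234 = 4.029 ms.
Leg 2: speed unknown; τ_2 = 13.79/γ_2.
Total proper time: 4.029 + τ_2 = 6.486, so τ_2 = 6.486 − 4.029 = 2.457 ms.
γ_2 = 13.79/2.457 = 5.612; β = √(1 − 1/γ²) = √0.9682.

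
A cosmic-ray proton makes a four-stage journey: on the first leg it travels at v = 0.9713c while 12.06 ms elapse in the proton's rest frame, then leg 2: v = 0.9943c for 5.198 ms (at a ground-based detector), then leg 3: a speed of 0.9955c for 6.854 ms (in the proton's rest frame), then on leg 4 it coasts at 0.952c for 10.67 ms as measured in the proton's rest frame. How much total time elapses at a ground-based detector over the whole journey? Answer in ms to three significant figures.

Δt = 163 ms

Leg 1: γ = 1/√(1 − 0.9713²) = 1/√0.05658 = 4.204; Δt_1 = 4.204 × 12.06 = 50.70 ms.
Leg 2: 5.198 ms is already measured at a ground-based detector.
Leg 3: γ = 1/√(1 − 0.9955²) = 1/√0.008980 = 10.55; Δt_3 = 10.55 × 6.854 = 72.33 ms.
Leg 4: γ = 1/√(1 − 0.952²) = 1/√0.09370 = 3.267; Δt_4 = 3.267 × 10.67 = 34.86 ms.
Total: 50.70 + 5.198 + 72.33 + 34.86 ms.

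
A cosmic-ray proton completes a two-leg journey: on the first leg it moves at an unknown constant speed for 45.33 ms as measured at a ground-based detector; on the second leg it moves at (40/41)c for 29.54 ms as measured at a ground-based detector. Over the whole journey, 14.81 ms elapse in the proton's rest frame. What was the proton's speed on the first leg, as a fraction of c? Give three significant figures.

β = 0.983

Leg 1: speed unknown; τ_1 = 45.33/γ_1.
Leg 2: γ = 1/√(1 − (40/41)²) = 41/9 ≈ 4.556; τ_2 = 29.54/4.556 = 6.484 ms.
Total proper time: τ_1 + 6.484 = 14.81, so τ_1 = 14.81 − 6.484 = 8.326 ms.
γ_1 = 45.33/8.326 = 5.445; β = √(1 − 1/γ²) = √0.9663.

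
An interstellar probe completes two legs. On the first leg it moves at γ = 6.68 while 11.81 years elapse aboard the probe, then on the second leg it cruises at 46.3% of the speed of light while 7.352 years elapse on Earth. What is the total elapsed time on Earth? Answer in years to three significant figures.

Δt = 86.2 years

Leg 1: γ = 6.68; Δt_1 = 6.680 × 11.81 = 78.89 years.
Leg 2: 7.352 years is already measured on Earth.
Total: 78.89 + 7.352 years.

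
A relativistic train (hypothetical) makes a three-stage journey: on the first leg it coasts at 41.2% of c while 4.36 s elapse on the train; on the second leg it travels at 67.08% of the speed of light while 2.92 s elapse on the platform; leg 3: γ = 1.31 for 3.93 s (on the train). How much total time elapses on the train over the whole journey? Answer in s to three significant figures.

τ = 10.5 s

Leg 1: 4.36 s is already measured on the train.
Leg 2: β = 0.6708; γ = 1/√(1 − 0.6708²) = 1/√0.5500 = 1.348; τ_2 = 2.92/1.348 = 2.166 s.
Leg 3: 3.93 s is already measured on the train.
Total: 4.360 + 2.166 + 3.930 s.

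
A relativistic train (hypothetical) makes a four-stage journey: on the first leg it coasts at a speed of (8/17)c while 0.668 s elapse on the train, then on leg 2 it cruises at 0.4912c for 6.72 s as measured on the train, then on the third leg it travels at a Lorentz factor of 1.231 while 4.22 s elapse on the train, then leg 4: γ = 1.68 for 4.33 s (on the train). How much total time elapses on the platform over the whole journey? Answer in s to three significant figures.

Leg 1: γ = 1/√(1 − (8/17)²) = 17/15 ≈ 1.133; Δt_1 = 1.133 × 0.668 = 0.7571 s.
Leg 2: γ = 1/√(1 − 0.4912²) = 1/√0.7587 = 1.148; Δt_2 = 1.148 × 6.72 = 7.715 s.
Leg 3: γ = 1.231; Δt_3 = 1.231 × 4.22 = 5.195 s.
Leg 4: γ = 1.68; Δt_4 = 1.680 × 4.33 = 7.274 s.
Total: 0.7571 + 7.715 + 5.195 + 7.274 s.

Δt = 20.9 s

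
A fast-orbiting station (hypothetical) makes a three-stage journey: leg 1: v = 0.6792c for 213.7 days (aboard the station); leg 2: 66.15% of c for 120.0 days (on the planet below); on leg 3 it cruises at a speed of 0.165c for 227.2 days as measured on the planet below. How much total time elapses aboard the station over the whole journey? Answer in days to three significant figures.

Leg 1: 213.7 days is already measured aboard the station.
Leg 2: β = 0.6615; γ = 1/√(1 − 0.6615²) = 1/√0.5624 = 1.333; τ_2 = 120.0/1.333 = 89.99 days.
Leg 3: γ = 1/√(1 − 0.165²) = 1/√0.9728 = 1.014; τ_3 = 227.2/1.014 = 224.1 days.
Total: 213.7 + 89.99 + 224.1 days.

τ = 528 days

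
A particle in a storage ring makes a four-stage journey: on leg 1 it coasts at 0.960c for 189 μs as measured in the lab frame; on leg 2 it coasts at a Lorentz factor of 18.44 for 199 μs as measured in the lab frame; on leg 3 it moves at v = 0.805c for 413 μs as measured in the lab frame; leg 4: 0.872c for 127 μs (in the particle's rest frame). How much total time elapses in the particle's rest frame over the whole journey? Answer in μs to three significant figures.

Leg 1: γ = 1/√(1 − 0.960²) = 25/7 ≈ 3.571; τ_1 = 189/3.571 = 52.92 μs.
Leg 2: γ = 18.44; τ_2 = 199/18.44 = 10.79 μs.
Leg 3: γ = 1/√(1 − 0.805²) = 1/√0.3520 = 1.686; τ_3 = 413/1.686 = 245.0 μs.
Leg 4: 127 μs is already measured in the particle's rest frame.
Total: 52.92 + 10.79 + 245.0 + 127.0 μs.

τ = 436 μs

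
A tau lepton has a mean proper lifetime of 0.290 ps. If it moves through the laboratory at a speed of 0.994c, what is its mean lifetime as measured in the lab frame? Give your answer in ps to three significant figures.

Δt = 2.65 ps

γ = 1/√(1 − 0.994²) = 1/√0.01196 = 9.142
The rest-frame lifetime is the proper time; the lab measures the dilated interval Δt = γτ₀ = 9.142 × 0.290 ps.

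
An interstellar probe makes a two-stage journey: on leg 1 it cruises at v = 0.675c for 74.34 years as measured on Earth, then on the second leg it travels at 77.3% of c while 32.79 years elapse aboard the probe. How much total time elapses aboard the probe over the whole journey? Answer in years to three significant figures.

Leg 1: γ = 1/√(1 − 0.675²) = 1/√0.5444 = 1.355; τ_1 = 74.34/1.355 = 54.85 years.
Leg 2: 32.79 years is already measured aboard the probe.
Total: 54.85 + 32.79 years.

τ = 87.6 years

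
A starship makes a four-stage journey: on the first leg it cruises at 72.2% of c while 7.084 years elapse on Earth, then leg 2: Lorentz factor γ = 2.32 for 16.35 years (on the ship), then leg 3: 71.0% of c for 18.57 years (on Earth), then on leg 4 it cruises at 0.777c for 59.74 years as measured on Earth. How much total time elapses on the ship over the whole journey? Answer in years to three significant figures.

τ = 71.9 years

Leg 1: β = 0.722; γ = 1/√(1 − 0.722²) = 1/√0.4787 = 1.445; τ_1 = 7.084/1.445 = 4.901 years.
Leg 2: 16.35 years is already measured on the ship.
Leg 3: β = 0.710; γ = 1/√(1 − 0.710²) = 1/√0.4959 = 1.420; τ_3 = 18.57/1.420 = 13.08 years.
Leg 4: γ = 1/√(1 − 0.777²) = 1/√0.3963 = 1.589; τ_4 = 59.74/1.589 = 37.61 years.
Total: 4.901 + 16.35 + 13.08 + 37.61 years.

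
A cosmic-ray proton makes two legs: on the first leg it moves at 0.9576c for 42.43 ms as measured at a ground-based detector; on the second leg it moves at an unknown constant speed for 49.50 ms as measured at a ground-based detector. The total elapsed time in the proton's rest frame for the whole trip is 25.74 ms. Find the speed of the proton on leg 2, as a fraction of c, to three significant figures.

β = 0.962

Leg 1: γ = 1/√(1 − 0.9576²) = 1/√0.08300 = 3.471; τ_1 = 42.43/3.471 = 12.22 ms.
Leg 2: speed unknown; τ_2 = 49.50/γ_2.
Total proper time: 12.22 + τ_2 = 25.74, so τ_2 = 25.74 − 12.22 = 13.52 ms.
γ_2 = 49.50/13.52 = 3.662; β = √(1 − 1/γ²) = √0.9254.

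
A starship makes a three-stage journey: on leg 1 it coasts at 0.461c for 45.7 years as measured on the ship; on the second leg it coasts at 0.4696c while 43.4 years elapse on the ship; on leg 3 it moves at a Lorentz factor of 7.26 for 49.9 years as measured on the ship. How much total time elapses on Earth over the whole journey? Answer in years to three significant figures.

Δt = 463 years

Leg 1: γ = 1/√(1 − 0.461²) = 1/√0.7875 = 1.127; Δt_1 = 1.127 × 45.7 = 51.50 years.
Leg 2: γ = 1/√(1 − 0.4696²) = 1/√0.7795 = 1.133; Δt_2 = 1.133 × 43.4 = 49.16 years.
Leg 3: γ = 7.26; Δt_3 = 7.260 × 49.9 = 362.3 years.
Total: 51.50 + 49.16 + 362.3 years.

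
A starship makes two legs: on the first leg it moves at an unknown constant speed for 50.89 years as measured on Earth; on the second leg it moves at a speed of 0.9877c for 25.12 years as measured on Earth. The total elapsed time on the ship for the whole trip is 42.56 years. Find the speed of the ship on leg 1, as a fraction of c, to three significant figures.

Leg 1: speed unknown; τ_1 = 50.89/γ_1.
Leg 2: γ = 1/√(1 − 0.9877²) = 1/√0.02445 = 6.395; τ_2 = 25.12/6.395 = 3.928 years.
Total proper time: τ_1 + 3.928 = 42.56, so τ_1 = 42.56 − 3.928 = 38.63 years.
γ_1 = 50.89/38.63 = 1.317; β = √(1 − 1/γ²) = √0.4237.

β = 0.651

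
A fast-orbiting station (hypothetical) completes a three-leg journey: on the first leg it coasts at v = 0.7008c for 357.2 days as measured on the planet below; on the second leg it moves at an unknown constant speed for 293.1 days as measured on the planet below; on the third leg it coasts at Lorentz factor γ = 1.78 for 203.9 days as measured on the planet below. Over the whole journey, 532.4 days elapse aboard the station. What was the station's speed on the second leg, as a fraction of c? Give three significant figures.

Leg 1: γ = 1/√(1 − 0.7008²) = 1/√0.5089 = 1.402; τ_1 = 357.2/1.402 = 254.8 days.
Leg 2: speed unknown; τ_2 = 293.1/γ_2.
Leg 3: γ = 1.78; τ_3 = 203.9/1.780 = 114.6 days.
Total proper time: 254.8 + τ_2 + 114.6 = 532.4, so τ_2 = 532.4 − 369.4 = 163.0 days.
γ_2 = 293.1/163.0 = 1.798; β = √(1 − 1/γ²) = √0.6906.

β = 0.831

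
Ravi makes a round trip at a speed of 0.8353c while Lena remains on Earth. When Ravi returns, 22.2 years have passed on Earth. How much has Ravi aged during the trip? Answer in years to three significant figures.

τ = 12.2 years

γ = 1/√(1 − 0.8353²) = 1/√0.3023 = 1.819
Ravi's clock measures proper time along the trip: τ = Δt/γ = 22.2/1.819 years.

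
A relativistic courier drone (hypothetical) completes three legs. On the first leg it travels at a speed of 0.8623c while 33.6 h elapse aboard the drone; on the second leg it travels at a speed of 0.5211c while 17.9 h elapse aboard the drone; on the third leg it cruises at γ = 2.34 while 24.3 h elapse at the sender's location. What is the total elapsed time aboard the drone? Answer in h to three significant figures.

Leg 1: 33.6 h is already measured aboard the drone.
Leg 2: 17.9 h is already measured aboard the drone.
Leg 3: γ = 2.34; τ_3 = 24.3/2.340 = 10.38 h.
Total: 33.60 + 17.90 + 10.38 h.

τ = 61.9 h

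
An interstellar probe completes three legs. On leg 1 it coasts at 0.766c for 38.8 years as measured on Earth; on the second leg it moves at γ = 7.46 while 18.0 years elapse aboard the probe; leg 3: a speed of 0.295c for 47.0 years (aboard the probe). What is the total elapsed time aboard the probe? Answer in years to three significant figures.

τ = 89.9 years

Leg 1: γ = 1/√(1 − 0.766²) = 1/√0.4132 = 1.556; τ_1 = 38.8/1.556 = 24.94 years.
Leg 2: 18.0 years is already measured aboard the probe.
Leg 3: 47.0 years is already measured aboard the probe.
Total: 24.94 + 18.00 + 47.00 years.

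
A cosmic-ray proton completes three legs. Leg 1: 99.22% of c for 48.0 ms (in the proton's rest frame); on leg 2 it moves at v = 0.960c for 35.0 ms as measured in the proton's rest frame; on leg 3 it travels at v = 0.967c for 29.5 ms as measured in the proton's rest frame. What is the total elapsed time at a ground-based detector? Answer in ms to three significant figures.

Δt = 626 ms

Leg 1: β = 0.9922; γ = 1/√(1 − 0.9922²) = 1/√0.01554 = 8.022; Δt_1 = 8.022 × 48.0 = 385.1 ms.
Leg 2: γ = 1/√(1 − 0.960²) = 1/√0.07840 = 3.571; Δt_2 = 3.571 × 35.0 = 125.0 ms.
Leg 3: γ = 1/√(1 − 0.967²) = 1/√0.06491 = 3.925; Δt_3 = 3.925 × 29.5 = 115.8 ms.
Total: 385.1 + 125.0 + 115.8 ms.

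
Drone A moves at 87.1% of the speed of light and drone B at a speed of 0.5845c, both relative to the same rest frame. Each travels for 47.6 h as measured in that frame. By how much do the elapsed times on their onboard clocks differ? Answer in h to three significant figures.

A: β = 0.871; γ = 1/√(1 − 0.871²) = 1/√0.2414 = 2.035; τ_A = 47.6/2.035 = 23.39 h.
B: γ = 1/√(1 − 0.5845²) = 1/√0.6584 = 1.232; τ_B = 47.6/1.232 = 38.62 h.

|τ_A − τ_B| = 15.2 h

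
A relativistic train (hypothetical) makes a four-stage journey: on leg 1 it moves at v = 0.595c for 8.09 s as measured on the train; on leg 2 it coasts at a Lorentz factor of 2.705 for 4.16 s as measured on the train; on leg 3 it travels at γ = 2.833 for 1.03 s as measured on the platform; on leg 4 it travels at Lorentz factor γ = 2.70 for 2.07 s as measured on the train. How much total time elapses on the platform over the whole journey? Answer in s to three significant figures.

Leg 1: γ = 1/√(1 − 0.595²) = 1/√0.6460 = 1.244; Δt_1 = 1.244 × 8.09 = 10.07 s.
Leg 2: γ = 2.705; Δt_2 = 2.705 × 4.16 = 11.25 s.
Leg 3: 1.03 s is already measured on the platform.
Leg 4: γ = 2.70; Δt_4 = 2.700 × 2.07 = 5.589 s.
Total: 10.07 + 11.25 + 1.030 + 5.589 s.

Δt = 27.9 s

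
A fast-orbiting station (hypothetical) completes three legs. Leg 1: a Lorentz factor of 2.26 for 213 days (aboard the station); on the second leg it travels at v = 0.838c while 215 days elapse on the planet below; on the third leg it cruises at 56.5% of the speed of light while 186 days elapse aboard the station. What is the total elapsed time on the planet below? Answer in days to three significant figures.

Leg 1: γ = 2.26; Δt_1 = 2.260 × 213 = 481.4 days.
Leg 2: 215 days is already measured on the planet below.
Leg 3: β = 0.565; γ = 1/√(1 − 0.565²) = 1/√0.6808 = 1.212; Δt_3 = 1.212 × 186 = 225.4 days.
Total: 481.4 + 215.0 + 225.4 days.

Δt = 922 days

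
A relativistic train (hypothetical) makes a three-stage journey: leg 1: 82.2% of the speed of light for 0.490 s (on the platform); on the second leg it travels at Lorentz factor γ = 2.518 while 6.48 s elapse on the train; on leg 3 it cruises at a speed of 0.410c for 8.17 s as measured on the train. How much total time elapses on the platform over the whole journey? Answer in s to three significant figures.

Leg 1: 0.490 s is already measured on the platform.
Leg 2: γ = 2.518; Δt_2 = 2.518 × 6.48 = 16.32 s.
Leg 3: γ = 1/√(1 − 0.410²) = 1/√0.8319 = 1.096; Δt_3 = 1.096 × 8.17 = 8.957 s.
Total: 0.4900 + 16.32 + 8.957 s.

Δt = 25.8 s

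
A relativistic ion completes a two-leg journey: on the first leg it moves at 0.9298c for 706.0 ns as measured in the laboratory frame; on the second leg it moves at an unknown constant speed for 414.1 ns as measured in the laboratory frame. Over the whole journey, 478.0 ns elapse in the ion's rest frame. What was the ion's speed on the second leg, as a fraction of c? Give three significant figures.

β = 0.850

Leg 1: γ = 1/√(1 − 0.9298²) = 1/√0.1355 = 2.717; τ_1 = 706.0/2.717 = 259.9 ns.
Leg 2: speed unknown; τ_2 = 414.1/γ_2.
Total proper time: 259.9 + τ_2 = 478.0, so τ_2 = 478.0 − 259.9 = 218.1 ns.
γ_2 = 414.1/218.1 = 1.898; β = √(1 − 1/γ²) = √0.7225.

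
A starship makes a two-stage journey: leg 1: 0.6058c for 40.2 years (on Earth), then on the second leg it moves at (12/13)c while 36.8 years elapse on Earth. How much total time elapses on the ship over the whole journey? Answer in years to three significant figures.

Leg 1: γ = 1/√(1 − 0.6058²) = 1/√0.6330 = 1.257; τ_1 = 40.2/1.257 = 31.98 years.
Leg 2: γ = 1/√(1 − (12/13)²) = 13/5 = 2.600; τ_2 = 36.8/2.600 = 14.15 years.
Total: 31.98 + 14.15 years.

τ = 46.1 years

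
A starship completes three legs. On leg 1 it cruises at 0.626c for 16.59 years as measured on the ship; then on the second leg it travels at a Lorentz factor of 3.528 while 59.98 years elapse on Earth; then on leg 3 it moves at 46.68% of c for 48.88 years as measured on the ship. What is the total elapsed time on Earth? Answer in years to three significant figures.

Δt = 137 years

Leg 1: γ = 1/√(1 − 0.626²) = 1/√0.6081 = 1.282; Δt_1 = 1.282 × 16.59 = 21.27 years.
Leg 2: 59.98 years is already measured on Earth.
Leg 3: β = 0.4668; γ = 1/√(1 − 0.4668²) = 1/√0.7821 = 1.131; Δt_3 = 1.131 × 48.88 = 55.27 years.
Total: 21.27 + 59.98 + 55.27 years.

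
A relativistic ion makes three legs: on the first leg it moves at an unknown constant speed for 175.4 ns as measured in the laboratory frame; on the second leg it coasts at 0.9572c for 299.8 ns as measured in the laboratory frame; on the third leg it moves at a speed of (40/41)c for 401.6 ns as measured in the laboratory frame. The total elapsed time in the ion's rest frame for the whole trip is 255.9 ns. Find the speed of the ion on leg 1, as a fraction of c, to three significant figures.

β = 0.887

Leg 1: speed unknown; τ_1 = 175.4/γ_1.
Leg 2: γ = 1/√(1 − 0.9572²) = 1/√0.08377 = 3.455; τ_2 = 299.8/3.455 = 86.77 ns.
Leg 3: γ = 1/√(1 − (40/41)²) = 41/9 ≈ 4.556; τ_3 = 401.6/4.556 = 88.16 ns.
Total proper time: τ_1 + 86.77 + 88.16 = 255.9, so τ_1 = 255.9 − 174.9 = 80.97 ns.
γ_1 = 175.4/80.97 = 2.166; β = √(1 − 1/γ²) = √0.7869.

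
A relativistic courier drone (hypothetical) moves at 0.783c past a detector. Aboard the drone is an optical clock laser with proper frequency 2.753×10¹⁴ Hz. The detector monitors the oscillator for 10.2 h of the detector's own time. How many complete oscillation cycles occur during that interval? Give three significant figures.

γ = 1/√(1 − 0.783²) = 1/√0.3869 = 1.608
During 10.2 h of lab time, the oscillator's proper time advances by τ = Δt/γ = 10.2/1.608 = 6.345 h = 2.284×10⁴ s.
N = f × τ = 2.753×10¹⁴ × 2.284×10⁴ = 6.288×10¹⁸.

N = 6.29×10¹⁸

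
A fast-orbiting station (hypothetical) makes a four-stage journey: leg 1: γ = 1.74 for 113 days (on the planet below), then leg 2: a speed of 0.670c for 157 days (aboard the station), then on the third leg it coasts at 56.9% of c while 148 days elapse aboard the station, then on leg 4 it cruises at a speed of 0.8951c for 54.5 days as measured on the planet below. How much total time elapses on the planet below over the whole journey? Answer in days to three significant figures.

Leg 1: 113 days is already measured on the planet below.
Leg 2: γ = 1/√(1 − 0.670²) = 1/√0.5511 = 1.347; Δt_2 = 1.347 × 157 = 211.5 days.
Leg 3: β = 0.569; γ = 1/√(1 − 0.569²) = 1/√0.6762 = 1.216; Δt_3 = 1.216 × 148 = 180.0 days.
Leg 4: 54.5 days is already measured on the planet below.
Total: 113.0 + 211.5 + 180.0 + 54.50 days.

Δt = 559 days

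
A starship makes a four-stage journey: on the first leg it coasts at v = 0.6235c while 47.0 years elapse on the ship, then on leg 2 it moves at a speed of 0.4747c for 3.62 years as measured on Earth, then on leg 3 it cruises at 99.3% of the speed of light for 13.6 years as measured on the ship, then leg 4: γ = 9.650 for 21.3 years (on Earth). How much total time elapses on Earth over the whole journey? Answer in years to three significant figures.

Δt = 200 years

Leg 1: γ = 1/√(1 − 0.6235²) = 1/√0.6112 = 1.279; Δt_1 = 1.279 × 47.0 = 60.12 years.
Leg 2: 3.62 years is already measured on Earth.
Leg 3: β = 0.993; γ = 1/√(1 − 0.993²) = 1/√0.01395 = 8.466; Δt_3 = 8.466 × 13.6 = 115.1 years.
Leg 4: 21.3 years is already measured on Earth.
Total: 60.12 + 3.620 + 115.1 + 21.30 years.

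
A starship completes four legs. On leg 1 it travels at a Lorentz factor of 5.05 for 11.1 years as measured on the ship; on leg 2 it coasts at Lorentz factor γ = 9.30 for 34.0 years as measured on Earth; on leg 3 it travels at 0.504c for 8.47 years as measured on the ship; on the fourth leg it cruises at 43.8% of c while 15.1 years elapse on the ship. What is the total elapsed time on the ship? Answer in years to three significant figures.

Leg 1: 11.1 years is already measured on the ship.
Leg 2: γ = 9.30; τ_2 = 34.0/9.300 = 3.656 years.
Leg 3: 8.47 years is already measured on the ship.
Leg 4: 15.1 years is already measured on the ship.
Total: 11.10 + 3.656 + 8.470 + 15.10 years.

τ = 38.3 years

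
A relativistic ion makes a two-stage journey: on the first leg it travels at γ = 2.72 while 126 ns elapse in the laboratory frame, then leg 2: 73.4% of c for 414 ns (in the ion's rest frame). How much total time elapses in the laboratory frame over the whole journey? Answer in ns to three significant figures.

Δt = 736 ns

Leg 1: 126 ns is already measured in the laboratory frame.
Leg 2: β = 0.734; γ = 1/√(1 − 0.734²) = 1/√0.4612 = 1.472; Δt_2 = 1.472 × 414 = 609.6 ns.
Total: 126.0 + 609.6 ns.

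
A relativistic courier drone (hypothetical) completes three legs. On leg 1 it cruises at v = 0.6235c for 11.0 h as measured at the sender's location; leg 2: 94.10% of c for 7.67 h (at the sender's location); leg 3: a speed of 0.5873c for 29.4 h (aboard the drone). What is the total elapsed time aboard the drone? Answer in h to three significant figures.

τ = 40.6 h

Leg 1: γ = 1/√(1 − 0.6235²) = 1/√0.6112 = 1.279; τ_1 = 11.0/1.279 = 8.600 h.
Leg 2: β = 0.9410; γ = 1/√(1 − 0.9410²) = 1/√0.1145 = 2.955; τ_2 = 7.67/2.955 = 2.596 h.
Leg 3: 29.4 h is already measured aboard the drone.
Total: 8.600 + 2.596 + 29.40 h.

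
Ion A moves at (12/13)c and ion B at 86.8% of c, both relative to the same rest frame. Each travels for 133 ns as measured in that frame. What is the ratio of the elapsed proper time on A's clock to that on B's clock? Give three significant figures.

A: γ = 1/√(1 − (12/13)²) = 13/5 = 2.600. B: β = 0.868; γ = 1/√(1 − 0.868²) = 1/√0.2466 = 2.014.
τ_A/τ_B = γ_B/γ_A = 2.014/2.600 = 0.7746, so τ_A/τ_B = 0.7746.

τ_A/τ_B = 0.775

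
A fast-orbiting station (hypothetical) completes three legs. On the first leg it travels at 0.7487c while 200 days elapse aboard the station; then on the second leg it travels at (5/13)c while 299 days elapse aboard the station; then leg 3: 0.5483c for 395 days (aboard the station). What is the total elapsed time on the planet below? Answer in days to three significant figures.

Δt = 1100 days

Leg 1: γ = 1/√(1 − 0.7487²) = 1/√0.4394 = 1.509; Δt_1 = 1.509 × 200 = 301.7 days.
Leg 2: γ = 1/√(1 − (5/13)²) = 13/12 ≈ 1.083; Δt_2 = 1.083 × 299 = 323.9 days.
Leg 3: γ = 1/√(1 − 0.5483²) = 1/√0.6994 = 1.196; Δt_3 = 1.196 × 395 = 472.3 days.
Total: 301.7 + 323.9 + 472.3 days.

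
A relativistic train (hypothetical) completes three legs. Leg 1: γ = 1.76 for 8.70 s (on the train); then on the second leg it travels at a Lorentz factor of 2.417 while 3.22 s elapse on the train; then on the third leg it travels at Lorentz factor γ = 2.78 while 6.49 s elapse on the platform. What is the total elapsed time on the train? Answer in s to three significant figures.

Leg 1: 8.70 s is already measured on the train.
Leg 2: 3.22 s is already measured on the train.
Leg 3: γ = 2.78; τ_3 = 6.49/2.780 = 2.335 s.
Total: 8.700 + 3.220 + 2.335 s.

τ = 14.3 s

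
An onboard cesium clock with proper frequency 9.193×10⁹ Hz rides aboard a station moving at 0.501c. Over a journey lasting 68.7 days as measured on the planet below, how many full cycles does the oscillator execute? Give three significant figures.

N = 4.72×10¹⁶

γ = 1/√(1 − 0.501²) = 1/√0.7490 = 1.155
The oscillator's own cycle count is N = f × τ where τ is the proper time aboard the station. τ = Δt/γ = 68.7/1.155 = 59.46 days = 5.137×10⁶ s.
N = 9.193×10⁹ × 5.137×10⁶ = 4.722×10¹⁶.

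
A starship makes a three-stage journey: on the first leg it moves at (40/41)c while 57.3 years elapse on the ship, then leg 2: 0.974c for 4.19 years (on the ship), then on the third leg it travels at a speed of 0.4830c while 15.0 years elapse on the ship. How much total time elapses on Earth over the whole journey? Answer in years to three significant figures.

Δt = 297 years

Leg 1: γ = 1/√(1 − (40/41)²) = 41/9 ≈ 4.556; Δt_1 = 4.556 × 57.3 = 261.0 years.
Leg 2: γ = 1/√(1 − 0.974²) = 1/√0.05132 = 4.414; Δt_2 = 4.414 × 4.19 = 18.49 years.
Leg 3: γ = 1/√(1 − 0.4830²) = 1/√0.7667 = 1.142; Δt_3 = 1.142 × 15.0 = 17.13 years.
Total: 261.0 + 18.49 + 17.13 years.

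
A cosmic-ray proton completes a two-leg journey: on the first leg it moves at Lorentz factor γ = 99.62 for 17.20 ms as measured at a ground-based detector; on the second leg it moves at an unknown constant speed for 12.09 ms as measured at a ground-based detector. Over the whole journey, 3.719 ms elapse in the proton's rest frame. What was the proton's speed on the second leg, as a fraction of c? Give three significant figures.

Leg 1: γ = 99.62; τ_1 = 17.20/99.62 = 0.1727 ms.
Leg 2: speed unknown; τ_2 = 12.09/γ_2.
Total proper time: 0.1727 + τ_2 = 3.719, so τ_2 = 3.719 − 0.1727 = 3.546 ms.
γ_2 = 12.09/3.546 = 3.409; β = √(1 − 1/γ²) = √0.9140.

β = 0.956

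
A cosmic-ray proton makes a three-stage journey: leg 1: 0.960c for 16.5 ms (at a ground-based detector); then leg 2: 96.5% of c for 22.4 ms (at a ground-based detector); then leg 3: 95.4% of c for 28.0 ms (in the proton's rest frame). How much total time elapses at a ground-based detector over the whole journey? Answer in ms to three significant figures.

Δt = 132 ms

Leg 1: 16.5 ms is already measured at a ground-based detector.
Leg 2: 22.4 ms is already measured at a ground-based detector.
Leg 3: β = 0.954; γ = 1/√(1 − 0.954²) = 1/√0.08988 = 3.335; Δt_3 = 3.335 × 28.0 = 93.39 ms.
Total: 16.50 + 22.40 + 93.39 ms.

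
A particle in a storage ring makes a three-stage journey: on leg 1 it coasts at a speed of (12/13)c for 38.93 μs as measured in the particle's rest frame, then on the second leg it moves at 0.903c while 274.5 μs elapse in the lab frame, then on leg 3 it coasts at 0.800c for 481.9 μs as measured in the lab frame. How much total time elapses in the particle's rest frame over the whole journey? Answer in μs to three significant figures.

τ = 446 μs

Leg 1: 38.93 μs is already measured in the particle's rest frame.
Leg 2: γ = 1/√(1 − 0.903²) = 1/√0.1846 = 2.328; τ_2 = 274.5/2.328 = 117.9 μs.
Leg 3: γ = 1/√(1 − 0.800²) = 5/3 ≈ 1.667; τ_3 = 481.9/1.667 = 289.1 μs.
Total: 38.93 + 117.9 + 289.1 μs.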